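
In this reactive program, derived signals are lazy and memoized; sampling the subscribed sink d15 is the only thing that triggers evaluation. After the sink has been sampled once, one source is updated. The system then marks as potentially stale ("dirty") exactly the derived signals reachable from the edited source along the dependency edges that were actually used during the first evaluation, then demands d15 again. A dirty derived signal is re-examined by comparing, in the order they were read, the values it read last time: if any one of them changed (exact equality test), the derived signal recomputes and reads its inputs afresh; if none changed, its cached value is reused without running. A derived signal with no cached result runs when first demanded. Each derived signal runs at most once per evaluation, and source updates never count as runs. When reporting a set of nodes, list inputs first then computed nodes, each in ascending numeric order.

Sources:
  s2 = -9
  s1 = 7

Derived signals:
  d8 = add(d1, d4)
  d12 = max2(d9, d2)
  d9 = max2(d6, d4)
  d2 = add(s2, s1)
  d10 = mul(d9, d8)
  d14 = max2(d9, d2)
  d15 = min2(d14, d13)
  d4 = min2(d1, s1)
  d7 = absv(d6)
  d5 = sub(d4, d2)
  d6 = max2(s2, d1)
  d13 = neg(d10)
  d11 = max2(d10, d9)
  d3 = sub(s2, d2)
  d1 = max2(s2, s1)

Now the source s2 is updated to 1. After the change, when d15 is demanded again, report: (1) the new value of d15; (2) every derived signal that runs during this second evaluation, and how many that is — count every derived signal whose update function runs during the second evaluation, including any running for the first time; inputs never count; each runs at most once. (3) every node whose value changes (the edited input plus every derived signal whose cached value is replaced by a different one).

First demand of the output computes:
  d1 = max2(-9, 7) = 7
  d2 = add(-9, 7) = -2
  d4 = min2(7, 7) = 7
  d6 = max2(-9, 7) = 7
  d8 = add(7, 7) = 14
  d9 = max2(7, 7) = 7
  d10 = mul(7, 14) = 98
  d13 = neg(98) = -98
  d14 = max2(7, -2) = 7
  d15 = min2(7, -98) = -98

After the edit, cleaning proceeds:
  d1: a read changed (s2 -9->1) — executes, giving 7 — identical to its old value.
  d2: a read changed (s2 -9->1) — executes, giving 8.
  d4: dirty, but its reads are unchanged (d1 unchanged, s1 unchanged); cached 7 stands.
  d6: a read changed (s2 -9->1) — executes, giving 7 — identical to its old value.
  d8: dirty, but its reads are unchanged (d1 unchanged, d4 unchanged); cached 14 stands.
  d9: dirty, but its reads are unchanged (d6 unchanged, d4 unchanged); cached 7 stands.
  d10: dirty, but its reads are unchanged (d9 unchanged, d8 unchanged); cached 98 stands.
  d13: dirty, but its reads are unchanged (d10 unchanged); cached -98 stands.
  d14: a read changed (d2 -2->8) — executes, giving 8.
  d15: a read changed (d14 7->8) — executes, giving -98 — identical to its old value.

Note where the cutoff bites: d4 is checked, finds nothing changed, and keeps its cache.

Demanding d15 again yields -98.
5 derived signals run: d1, d2, d6, d14, d15.
The nodes whose values change: s2, d2, d14.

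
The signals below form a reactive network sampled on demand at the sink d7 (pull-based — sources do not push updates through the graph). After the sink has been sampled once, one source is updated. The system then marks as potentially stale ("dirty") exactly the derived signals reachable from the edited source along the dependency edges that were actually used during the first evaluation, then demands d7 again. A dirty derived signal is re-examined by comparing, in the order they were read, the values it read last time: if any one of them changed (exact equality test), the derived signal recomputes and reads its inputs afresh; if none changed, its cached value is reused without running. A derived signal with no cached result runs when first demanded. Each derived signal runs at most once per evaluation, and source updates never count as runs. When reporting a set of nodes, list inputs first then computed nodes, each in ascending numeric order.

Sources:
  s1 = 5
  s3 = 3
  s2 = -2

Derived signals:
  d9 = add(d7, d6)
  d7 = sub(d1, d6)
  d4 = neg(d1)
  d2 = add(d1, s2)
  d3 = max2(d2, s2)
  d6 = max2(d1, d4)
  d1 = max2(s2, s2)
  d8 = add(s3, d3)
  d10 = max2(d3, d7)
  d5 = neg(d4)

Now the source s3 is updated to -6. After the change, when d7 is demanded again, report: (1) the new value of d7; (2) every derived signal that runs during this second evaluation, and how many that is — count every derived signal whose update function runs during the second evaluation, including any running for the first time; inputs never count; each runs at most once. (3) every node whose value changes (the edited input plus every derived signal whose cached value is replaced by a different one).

d7 now evaluates to -4.
Run set: none (0 run).
Changed values: s3.
The important point: nothing the output needs ever reads s3, so the edit is invisible to it.

Initial pass — values computed on the first demand:
  d1 = max2(-2, -2) = -2
  d4 = neg(-2) = 2
  d6 = max2(-2, 2) = 2
  d7 = sub(-2, 2) = -4

Second demand — change propagation:
  no demanded computation ever read s3, so the edit dirties nothing and nothing runs.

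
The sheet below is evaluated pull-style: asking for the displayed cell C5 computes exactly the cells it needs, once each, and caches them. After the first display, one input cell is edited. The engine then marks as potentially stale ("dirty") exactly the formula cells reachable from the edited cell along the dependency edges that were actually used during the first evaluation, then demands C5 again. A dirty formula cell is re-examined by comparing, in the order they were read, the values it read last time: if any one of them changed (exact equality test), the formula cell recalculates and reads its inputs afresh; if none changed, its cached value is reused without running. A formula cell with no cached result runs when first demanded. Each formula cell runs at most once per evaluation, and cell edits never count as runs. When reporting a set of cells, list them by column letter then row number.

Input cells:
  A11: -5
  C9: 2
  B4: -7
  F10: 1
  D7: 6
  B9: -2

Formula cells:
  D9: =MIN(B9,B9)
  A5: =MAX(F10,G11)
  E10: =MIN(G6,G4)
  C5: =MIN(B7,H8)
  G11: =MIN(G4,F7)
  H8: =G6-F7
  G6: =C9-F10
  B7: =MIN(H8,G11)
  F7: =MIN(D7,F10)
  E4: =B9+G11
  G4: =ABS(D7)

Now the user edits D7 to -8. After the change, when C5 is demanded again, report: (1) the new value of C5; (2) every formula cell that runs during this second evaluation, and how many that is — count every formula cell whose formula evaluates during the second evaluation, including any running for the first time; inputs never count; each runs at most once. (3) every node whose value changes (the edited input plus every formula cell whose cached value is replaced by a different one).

Demanding C5 again yields -8.
6 formula cells run: B7, C5, F7, G4, G11, H8.
The nodes whose values change: B7, C5, D7, F7, G4, G11, H8.

First demand of the output computes:
  F7 = MIN(6, 1) = 1
  G4 = ABS(6) = 6
  G6 = 2 - 1 = 1
  G11 = MIN(6, 1) = 1
  H8 = 1 - 1 = 0
  B7 = MIN(0, 1) = 0
  C5 = MIN(0, 0) = 0

After the edit, cleaning proceeds:
  F7: a read changed (D7 6->-8) — executes, giving -8.
  G4: a read changed (D7 6->-8) — executes, giving 8.
  G11: a read changed (G4 6->8; F7 1->-8) — executes, giving -8.
  H8: a read changed (F7 1->-8) — executes, giving 9.
  B7: a read changed (H8 0->9; G11 1->-8) — executes, giving -8.
  C5: a read changed (B7 0->-8; H8 0->9) — executes, giving -8.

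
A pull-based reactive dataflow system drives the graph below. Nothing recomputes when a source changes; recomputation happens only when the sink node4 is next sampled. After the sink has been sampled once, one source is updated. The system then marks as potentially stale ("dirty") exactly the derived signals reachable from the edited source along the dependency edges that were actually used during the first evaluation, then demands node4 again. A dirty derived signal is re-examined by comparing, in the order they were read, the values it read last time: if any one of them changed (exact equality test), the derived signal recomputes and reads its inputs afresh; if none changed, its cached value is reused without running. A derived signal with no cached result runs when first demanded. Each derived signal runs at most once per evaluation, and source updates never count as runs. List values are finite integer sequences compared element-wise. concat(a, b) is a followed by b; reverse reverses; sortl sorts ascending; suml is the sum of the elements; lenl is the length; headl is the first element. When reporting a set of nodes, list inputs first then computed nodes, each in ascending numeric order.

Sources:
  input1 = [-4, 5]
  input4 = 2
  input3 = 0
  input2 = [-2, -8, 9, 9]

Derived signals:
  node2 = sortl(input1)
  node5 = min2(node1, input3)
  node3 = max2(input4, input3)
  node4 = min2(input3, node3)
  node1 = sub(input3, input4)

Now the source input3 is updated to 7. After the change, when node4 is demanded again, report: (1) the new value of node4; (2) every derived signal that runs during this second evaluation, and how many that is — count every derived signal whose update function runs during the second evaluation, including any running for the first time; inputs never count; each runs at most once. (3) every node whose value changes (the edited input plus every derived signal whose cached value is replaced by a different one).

New value of node4: 7.
Derived signals that run: node3, node4 — 2 in total.
Values that change: input3, node3, node4.

First evaluation (everything demanded from the output):
  node3 = max2(2, 0) = 2
  node4 = min2(0, 2) = 0

Propagation after the edit:
  node3: runs — input3 0->7; result 7.
  node4: runs — input3 0->7; node3 2->7; result 7.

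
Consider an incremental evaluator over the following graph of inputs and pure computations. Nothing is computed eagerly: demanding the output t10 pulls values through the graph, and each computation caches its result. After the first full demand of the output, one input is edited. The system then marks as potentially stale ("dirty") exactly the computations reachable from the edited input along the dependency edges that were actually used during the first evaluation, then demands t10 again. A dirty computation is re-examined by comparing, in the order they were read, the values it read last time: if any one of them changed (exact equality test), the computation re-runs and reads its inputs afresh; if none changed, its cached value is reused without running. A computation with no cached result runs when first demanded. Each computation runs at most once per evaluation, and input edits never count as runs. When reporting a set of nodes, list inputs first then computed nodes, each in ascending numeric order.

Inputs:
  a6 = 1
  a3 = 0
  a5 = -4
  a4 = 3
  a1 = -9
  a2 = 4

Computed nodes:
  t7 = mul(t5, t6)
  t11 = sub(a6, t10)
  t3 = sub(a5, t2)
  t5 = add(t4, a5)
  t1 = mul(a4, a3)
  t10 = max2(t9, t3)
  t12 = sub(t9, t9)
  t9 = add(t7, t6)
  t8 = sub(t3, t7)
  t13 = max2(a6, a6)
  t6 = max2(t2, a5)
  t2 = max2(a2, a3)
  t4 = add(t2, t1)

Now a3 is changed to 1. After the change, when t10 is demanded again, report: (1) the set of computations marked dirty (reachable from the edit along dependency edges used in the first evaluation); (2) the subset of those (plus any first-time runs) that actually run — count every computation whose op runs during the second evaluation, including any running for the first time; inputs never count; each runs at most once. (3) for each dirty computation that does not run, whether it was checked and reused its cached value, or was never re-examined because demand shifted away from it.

Dirty set: t1, t2, t3, t4, t5, t6, t7, t9, t10.
Run set: t1, t2, t4, t5, t7, t9, t10 (7 run).
Re-examined without running (cache reused): t3, t6.
The important point: at t3 every value read last time is unchanged, so the dirty flag clears without a run.

Initial pass — values computed on the first demand:
  t1 = mul(3, 0) = 0
  t2 = max2(4, 0) = 4
  t3 = sub(-4, 4) = -8
  t4 = add(4, 0) = 4
  t5 = add(4, -4) = 0
  t6 = max2(4, -4) = 4
  t7 = mul(0, 4) = 0
  t9 = add(0, 4) = 4
  t10 = max2(4, -8) = 4

Second demand — change propagation:
  t1: re-runs because a3 0->1; new result 3.
  t2: re-runs because a3 0->1; new result 4 (unchanged).
  t3: re-examined; everything it read last time is the same (a5 unchanged, t2 unchanged) — cache -8 kept, no run.
  t4: re-runs because t1 0->3; new result 7.
  t5: re-runs because t4 4->7; new result 3.
  t6: re-examined; everything it read last time is the same (t2 unchanged, a5 unchanged) — cache 4 kept, no run.
  t7: re-runs because t5 0->3; new result 12.
  t9: re-runs because t7 0->12; new result 16.
  t10: re-runs because t9 4->16; new result 16.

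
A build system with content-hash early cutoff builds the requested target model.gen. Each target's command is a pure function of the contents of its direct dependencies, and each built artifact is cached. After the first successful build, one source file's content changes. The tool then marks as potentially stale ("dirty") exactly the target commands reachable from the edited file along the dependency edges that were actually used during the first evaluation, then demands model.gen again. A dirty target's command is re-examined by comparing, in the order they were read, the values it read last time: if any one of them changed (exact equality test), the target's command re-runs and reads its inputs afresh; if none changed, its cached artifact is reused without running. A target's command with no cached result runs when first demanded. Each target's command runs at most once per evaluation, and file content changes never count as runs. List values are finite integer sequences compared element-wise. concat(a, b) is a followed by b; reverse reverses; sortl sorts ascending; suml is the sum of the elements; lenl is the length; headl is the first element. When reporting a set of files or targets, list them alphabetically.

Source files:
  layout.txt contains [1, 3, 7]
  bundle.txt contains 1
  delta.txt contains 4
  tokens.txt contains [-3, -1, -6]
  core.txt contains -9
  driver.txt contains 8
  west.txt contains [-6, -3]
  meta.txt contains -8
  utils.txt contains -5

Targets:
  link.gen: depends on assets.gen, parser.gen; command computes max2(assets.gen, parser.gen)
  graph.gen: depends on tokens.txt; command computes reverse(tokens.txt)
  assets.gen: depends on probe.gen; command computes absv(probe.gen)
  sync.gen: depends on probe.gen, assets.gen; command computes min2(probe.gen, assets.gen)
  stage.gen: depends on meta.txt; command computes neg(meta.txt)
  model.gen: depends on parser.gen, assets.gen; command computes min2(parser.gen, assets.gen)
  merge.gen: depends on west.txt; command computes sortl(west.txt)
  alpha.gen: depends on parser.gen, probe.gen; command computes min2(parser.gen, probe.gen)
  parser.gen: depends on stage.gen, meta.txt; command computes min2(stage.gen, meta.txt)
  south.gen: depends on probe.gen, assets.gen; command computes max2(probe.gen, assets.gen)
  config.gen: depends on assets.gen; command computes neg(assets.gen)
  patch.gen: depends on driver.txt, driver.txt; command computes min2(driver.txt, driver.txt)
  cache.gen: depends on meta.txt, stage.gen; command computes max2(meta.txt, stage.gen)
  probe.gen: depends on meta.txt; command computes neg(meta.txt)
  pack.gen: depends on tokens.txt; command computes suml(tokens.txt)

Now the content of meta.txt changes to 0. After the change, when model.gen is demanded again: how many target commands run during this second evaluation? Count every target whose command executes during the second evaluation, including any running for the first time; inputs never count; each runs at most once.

Target commands that run: assets.gen, model.gen, parser.gen, probe.gen, stage.gen — 5 in total.

First evaluation (everything demanded from the output):
  probe.gen = neg(-8) = 8
  assets.gen = absv(8) = 8
  stage.gen = neg(-8) = 8
  parser.gen = min2(8, -8) = -8
  model.gen = min2(-8, 8) = -8

Propagation after the edit:
  probe.gen: runs — meta.txt -8->0; result 0.
  assets.gen: runs — probe.gen 8->0; result 0.
  stage.gen: runs — meta.txt -8->0; result 0.
  parser.gen: runs — stage.gen 8->0; meta.txt -8->0; result 0.
  model.gen: runs — parser.gen -8->0; assets.gen 8->0; result 0.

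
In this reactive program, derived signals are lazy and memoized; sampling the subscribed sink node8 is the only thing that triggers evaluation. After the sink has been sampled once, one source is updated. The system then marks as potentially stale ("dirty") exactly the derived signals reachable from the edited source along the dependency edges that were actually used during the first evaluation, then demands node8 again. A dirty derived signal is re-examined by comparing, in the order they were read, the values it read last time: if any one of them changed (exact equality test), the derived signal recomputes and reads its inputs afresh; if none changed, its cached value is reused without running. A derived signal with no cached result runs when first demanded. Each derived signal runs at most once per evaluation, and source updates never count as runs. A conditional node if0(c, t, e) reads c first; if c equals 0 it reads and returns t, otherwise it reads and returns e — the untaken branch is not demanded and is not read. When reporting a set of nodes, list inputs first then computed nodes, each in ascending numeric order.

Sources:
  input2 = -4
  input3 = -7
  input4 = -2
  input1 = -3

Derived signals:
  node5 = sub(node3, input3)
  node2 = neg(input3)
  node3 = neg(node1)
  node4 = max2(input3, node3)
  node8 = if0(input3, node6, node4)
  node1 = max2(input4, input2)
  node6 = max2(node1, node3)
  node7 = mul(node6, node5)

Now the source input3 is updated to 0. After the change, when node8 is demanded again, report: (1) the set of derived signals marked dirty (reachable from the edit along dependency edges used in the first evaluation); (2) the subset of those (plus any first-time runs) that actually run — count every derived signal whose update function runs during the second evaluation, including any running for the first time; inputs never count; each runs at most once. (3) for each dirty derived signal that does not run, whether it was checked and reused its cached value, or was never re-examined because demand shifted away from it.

First demand of the output computes:
  node1 = max2(-2, -4) = -2
  node3 = neg(-2) = 2
  node4 = max2(-7, 2) = 2
  node8 = if0(input3=-7 -> else branch node4) = 2

After the edit, cleaning proceeds:
  node4: stays stale; no demand reaches it after the flip.
  node6: had never run; runs now, result 2.
  node8: a read changed (input3 -7->0) — executes, giving 2 — identical to its old value.

Note the branch switch — demand abandons node4, which is never re-examined.

The edit dirties: node4, node8.
2 derived signals run: node6, node8.
Unvisited dirty nodes (no longer demanded): node4.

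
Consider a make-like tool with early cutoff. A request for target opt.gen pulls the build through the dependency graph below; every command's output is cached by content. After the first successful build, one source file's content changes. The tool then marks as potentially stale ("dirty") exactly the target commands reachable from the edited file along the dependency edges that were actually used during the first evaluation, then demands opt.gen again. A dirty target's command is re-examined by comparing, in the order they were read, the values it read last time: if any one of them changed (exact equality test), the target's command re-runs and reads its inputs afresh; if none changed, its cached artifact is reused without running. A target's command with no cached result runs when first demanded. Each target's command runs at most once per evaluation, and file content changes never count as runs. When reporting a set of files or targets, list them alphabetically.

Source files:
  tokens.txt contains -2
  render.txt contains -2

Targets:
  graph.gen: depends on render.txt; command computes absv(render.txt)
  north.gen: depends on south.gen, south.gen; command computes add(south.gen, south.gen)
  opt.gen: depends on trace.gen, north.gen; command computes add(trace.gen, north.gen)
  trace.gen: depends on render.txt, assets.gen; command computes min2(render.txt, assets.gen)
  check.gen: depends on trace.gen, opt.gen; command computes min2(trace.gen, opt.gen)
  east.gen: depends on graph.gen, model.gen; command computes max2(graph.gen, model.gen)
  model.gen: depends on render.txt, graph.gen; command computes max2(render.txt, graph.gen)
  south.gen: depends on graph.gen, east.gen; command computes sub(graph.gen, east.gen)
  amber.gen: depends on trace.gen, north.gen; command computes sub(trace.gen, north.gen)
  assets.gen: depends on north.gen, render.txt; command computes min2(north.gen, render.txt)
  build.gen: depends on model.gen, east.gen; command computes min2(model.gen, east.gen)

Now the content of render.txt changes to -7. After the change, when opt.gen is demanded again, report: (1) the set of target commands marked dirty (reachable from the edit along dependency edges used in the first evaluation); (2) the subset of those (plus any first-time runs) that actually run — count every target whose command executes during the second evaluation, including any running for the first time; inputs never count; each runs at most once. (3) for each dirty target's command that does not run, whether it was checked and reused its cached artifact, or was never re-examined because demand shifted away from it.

First demand of the output computes:
  graph.gen = absv(-2) = 2
  model.gen = max2(-2, 2) = 2
  east.gen = max2(2, 2) = 2
  south.gen = sub(2, 2) = 0
  north.gen = add(0, 0) = 0
  assets.gen = min2(0, -2) = -2
  trace.gen = min2(-2, -2) = -2
  opt.gen = add(-2, 0) = -2

After the edit, cleaning proceeds:
  graph.gen: a read changed (render.txt -2->-7) — executes, giving 7.
  model.gen: a read changed (render.txt -2->-7; graph.gen 2->7) — executes, giving 7.
  east.gen: a read changed (graph.gen 2->7; model.gen 2->7) — executes, giving 7.
  south.gen: a read changed (graph.gen 2->7; east.gen 2->7) — executes, giving 0 — identical to its old value.
  north.gen: dirty, but its reads are unchanged (south.gen unchanged, south.gen unchanged); cached 0 stands.
  assets.gen: a read changed (render.txt -2->-7) — executes, giving -7.
  trace.gen: a read changed (render.txt -2->-7; assets.gen -2->-7) — executes, giving -7.
  opt.gen: a read changed (trace.gen -2->-7) — executes, giving -7.

Note where the cutoff bites: north.gen is checked, finds nothing changed, and keeps its cache.

The edit dirties: assets.gen, east.gen, graph.gen, model.gen, north.gen, opt.gen, south.gen, trace.gen.
7 target commands run: assets.gen, east.gen, graph.gen, model.gen, opt.gen, south.gen, trace.gen.
Cache hits after checking: north.gen.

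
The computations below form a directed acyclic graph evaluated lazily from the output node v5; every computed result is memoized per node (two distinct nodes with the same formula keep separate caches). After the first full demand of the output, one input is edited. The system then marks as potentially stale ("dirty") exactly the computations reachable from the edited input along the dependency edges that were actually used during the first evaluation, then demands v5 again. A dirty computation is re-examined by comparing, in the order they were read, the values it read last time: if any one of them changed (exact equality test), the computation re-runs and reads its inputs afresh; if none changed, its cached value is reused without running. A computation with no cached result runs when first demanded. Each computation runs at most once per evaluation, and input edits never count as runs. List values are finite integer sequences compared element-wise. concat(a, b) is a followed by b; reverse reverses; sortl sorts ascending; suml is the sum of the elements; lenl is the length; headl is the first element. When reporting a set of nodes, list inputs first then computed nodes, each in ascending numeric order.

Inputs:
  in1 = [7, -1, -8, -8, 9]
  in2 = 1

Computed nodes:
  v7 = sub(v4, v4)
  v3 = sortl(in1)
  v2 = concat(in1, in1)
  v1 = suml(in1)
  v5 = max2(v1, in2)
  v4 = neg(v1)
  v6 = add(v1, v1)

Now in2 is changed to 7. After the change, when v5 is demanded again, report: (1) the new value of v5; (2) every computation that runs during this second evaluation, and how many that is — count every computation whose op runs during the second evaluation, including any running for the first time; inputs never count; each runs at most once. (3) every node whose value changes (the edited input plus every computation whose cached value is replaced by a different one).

Demanding v5 again yields 7.
1 computations run: v5.
The nodes whose values change: in2, v5.

First demand of the output computes:
  v1 = suml([7, -1, -8, -8, 9]) = -1
  v5 = max2(-1, 1) = 1

After the edit, cleaning proceeds:
  v5: a read changed (in2 1->7) — executes, giving 7.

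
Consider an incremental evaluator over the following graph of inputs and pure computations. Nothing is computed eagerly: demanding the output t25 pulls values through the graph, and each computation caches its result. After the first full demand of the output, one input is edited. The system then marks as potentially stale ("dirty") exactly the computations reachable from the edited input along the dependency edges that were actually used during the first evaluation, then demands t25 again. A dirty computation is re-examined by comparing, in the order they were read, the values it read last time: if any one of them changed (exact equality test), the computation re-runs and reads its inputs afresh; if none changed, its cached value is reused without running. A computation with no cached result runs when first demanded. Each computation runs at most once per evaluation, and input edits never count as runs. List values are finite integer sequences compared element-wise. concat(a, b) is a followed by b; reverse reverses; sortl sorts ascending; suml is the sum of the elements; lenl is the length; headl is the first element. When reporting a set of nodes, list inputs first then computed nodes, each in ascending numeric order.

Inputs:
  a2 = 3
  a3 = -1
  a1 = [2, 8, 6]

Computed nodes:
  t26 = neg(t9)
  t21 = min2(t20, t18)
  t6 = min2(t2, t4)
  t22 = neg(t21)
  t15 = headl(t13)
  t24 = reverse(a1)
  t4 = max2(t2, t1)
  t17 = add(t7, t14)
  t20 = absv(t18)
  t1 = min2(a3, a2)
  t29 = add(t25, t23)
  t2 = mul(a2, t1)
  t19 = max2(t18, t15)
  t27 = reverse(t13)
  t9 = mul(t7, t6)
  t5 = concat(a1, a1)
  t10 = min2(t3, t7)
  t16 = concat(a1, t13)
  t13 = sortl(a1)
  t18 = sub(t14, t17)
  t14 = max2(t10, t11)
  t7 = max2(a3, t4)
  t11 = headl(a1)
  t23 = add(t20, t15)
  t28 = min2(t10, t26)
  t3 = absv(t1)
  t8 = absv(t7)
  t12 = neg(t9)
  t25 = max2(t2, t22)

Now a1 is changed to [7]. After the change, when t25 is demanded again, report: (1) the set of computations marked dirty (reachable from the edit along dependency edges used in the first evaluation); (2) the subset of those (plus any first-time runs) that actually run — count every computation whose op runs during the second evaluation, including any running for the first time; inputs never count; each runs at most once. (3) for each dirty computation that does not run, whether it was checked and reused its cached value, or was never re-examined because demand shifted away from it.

Dirty set: t11, t14, t17, t18, t20, t21, t22, t25.
Run set: t11, t14, t17, t18 (4 run).
Re-examined without running (cache reused): t20, t21, t22, t25.
The important point: t18 recomputes to an identical value, and the output ends up unchanged.

Initial pass — values computed on the first demand:
  t1 = min2(-1, 3) = -1
  t2 = mul(3, -1) = -3
  t3 = absv(-1) = 1
  t4 = max2(-3, -1) = -1
  t7 = max2(-1, -1) = -1
  t10 = min2(1, -1) = -1
  t11 = headl([2, 8, 6]) = 2
  t14 = max2(-1, 2) = 2
  t17 = add(-1, 2) = 1
  t18 = sub(2, 1) = 1
  t20 = absv(1) = 1
  t21 = min2(1, 1) = 1
  t22 = neg(1) = -1
  t25 = max2(-3, -1) = -1

Second demand — change propagation:
  t11: re-runs because a1 [2, 8, 6]->[7]; new result 7.
  t14: re-runs because t11 2->7; new result 7.
  t17: re-runs because t14 2->7; new result 6.
  t18: re-runs because t14 2->7; t17 1->6; new result 1 (unchanged).
  t20: re-examined; everything it read last time is the same (t18 unchanged) — cache 1 kept, no run.
  t21: re-examined; everything it read last time is the same (t20 unchanged, t18 unchanged) — cache 1 kept, no run.
  t22: re-examined; everything it read last time is the same (t21 unchanged) — cache -1 kept, no run.
  t25: re-examined; everything it read last time is the same (t2 unchanged, t22 unchanged) — cache -1 kept, no run.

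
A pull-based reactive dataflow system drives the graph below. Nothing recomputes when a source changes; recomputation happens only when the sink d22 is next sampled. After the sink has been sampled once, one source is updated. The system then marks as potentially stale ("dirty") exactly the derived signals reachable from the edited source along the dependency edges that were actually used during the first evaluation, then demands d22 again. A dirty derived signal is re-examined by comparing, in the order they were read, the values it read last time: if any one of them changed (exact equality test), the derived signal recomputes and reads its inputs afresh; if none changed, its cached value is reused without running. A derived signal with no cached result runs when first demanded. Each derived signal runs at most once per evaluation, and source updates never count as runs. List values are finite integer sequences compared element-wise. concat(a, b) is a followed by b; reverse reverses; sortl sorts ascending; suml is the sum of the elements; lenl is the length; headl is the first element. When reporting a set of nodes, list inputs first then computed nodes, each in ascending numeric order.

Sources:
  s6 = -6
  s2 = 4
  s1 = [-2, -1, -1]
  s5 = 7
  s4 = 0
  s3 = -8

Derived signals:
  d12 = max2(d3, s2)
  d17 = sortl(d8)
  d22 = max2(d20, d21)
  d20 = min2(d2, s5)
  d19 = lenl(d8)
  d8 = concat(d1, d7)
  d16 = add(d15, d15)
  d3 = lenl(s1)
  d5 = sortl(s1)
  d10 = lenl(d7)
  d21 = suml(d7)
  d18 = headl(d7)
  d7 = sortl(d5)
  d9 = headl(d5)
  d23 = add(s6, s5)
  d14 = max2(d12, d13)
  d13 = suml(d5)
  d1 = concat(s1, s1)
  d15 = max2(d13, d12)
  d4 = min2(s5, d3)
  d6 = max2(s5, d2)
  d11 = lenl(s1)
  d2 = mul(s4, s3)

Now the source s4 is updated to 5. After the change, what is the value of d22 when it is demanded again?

New value of d22: -4.

First evaluation (everything demanded from the output):
  d2 = mul(0, -8) = 0
  d5 = sortl([-2, -1, -1]) = [-2, -1, -1]
  d7 = sortl([-2, -1, -1]) = [-2, -1, -1]
  d20 = min2(0, 7) = 0
  d21 = suml([-2, -1, -1]) = -4
  d22 = max2(0, -4) = 0

Propagation after the edit:
  d2: runs — s4 0->5; result -40.
  d20: runs — d2 0->-40; result -40.
  d22: runs — d20 0->-40; result -4.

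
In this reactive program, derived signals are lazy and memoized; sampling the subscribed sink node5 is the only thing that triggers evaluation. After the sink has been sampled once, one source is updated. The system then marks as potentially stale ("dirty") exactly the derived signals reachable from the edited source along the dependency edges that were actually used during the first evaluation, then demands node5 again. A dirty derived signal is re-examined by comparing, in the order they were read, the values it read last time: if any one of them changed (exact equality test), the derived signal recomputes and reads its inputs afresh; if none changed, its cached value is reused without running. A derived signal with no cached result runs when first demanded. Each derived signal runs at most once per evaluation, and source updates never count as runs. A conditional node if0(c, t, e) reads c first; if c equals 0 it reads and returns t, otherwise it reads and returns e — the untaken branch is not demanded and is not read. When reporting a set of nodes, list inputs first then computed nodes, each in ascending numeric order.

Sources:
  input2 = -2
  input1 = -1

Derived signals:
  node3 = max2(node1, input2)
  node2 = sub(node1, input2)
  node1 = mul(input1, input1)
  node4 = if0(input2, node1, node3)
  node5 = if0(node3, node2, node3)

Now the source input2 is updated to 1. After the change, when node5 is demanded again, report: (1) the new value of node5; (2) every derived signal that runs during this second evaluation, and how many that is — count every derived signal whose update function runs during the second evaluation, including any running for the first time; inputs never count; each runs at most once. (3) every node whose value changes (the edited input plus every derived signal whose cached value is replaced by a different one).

Demanding node5 again yields 1.
1 derived signals run: node3.
The nodes whose values change: input2.
Note the absorption at node3: it re-runs yet its value is the same, leaving the output's value untouched.

First demand of the output computes:
  node1 = mul(-1, -1) = 1
  node3 = max2(1, -2) = 1
  node5 = if0(node3=1 -> else branch node3) = 1

After the edit, cleaning proceeds:
  node3: a read changed (input2 -2->1) — executes, giving 1 — identical to its old value.
  node5: dirty, but its reads are unchanged (node3 unchanged, node3 unchanged); cached 1 stands.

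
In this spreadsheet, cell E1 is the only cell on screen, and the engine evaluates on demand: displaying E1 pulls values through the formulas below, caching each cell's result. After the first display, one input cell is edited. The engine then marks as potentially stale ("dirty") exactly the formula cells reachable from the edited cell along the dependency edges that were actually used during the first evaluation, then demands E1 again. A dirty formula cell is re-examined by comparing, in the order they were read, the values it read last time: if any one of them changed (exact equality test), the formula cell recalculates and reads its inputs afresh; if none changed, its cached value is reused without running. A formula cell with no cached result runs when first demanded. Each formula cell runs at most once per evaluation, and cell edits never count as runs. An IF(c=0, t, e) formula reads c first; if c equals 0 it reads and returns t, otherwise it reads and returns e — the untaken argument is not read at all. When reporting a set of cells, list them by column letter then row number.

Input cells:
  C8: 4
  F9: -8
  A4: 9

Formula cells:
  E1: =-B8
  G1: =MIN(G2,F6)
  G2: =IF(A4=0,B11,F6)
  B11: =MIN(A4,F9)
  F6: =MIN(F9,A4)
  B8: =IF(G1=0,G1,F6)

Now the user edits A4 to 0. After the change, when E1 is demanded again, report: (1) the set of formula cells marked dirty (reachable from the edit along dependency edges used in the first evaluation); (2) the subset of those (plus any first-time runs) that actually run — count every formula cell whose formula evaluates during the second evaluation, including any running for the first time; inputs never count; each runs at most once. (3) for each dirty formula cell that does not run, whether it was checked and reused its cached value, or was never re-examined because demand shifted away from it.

Dirty set: B8, E1, F6, G1, G2.
Run set: B11, F6, G2 (3 run).
Re-examined without running (cache reused): B8, E1, G1.
The important point: the flipped condition pulls in fresh nodes; B11 runs for the first time.

Initial pass — values computed on the first demand:
  F6 = MIN(-8, 9) = -8
  G2 = IF(A4=0: A4=9 -> else branch F6) = -8
  G1 = MIN(-8, -8) = -8
  B8 = IF(G1=0: G1=-8 -> else branch F6) = -8
  E1 = -(-8) = 8

Second demand — change propagation:
  B11: newly demanded (no cache) — executes and yields -8.
  F6: re-runs because A4 9->0; new result -8 (unchanged).
  G2: re-runs because A4 9->0; new result -8 (unchanged).
  G1: re-examined; everything it read last time is the same (G2 unchanged, F6 unchanged) — cache -8 kept, no run.
  B8: re-examined; everything it read last time is the same (G1 unchanged, F6 unchanged) — cache -8 kept, no run.
  E1: re-examined; everything it read last time is the same (B8 unchanged) — cache 8 kept, no run.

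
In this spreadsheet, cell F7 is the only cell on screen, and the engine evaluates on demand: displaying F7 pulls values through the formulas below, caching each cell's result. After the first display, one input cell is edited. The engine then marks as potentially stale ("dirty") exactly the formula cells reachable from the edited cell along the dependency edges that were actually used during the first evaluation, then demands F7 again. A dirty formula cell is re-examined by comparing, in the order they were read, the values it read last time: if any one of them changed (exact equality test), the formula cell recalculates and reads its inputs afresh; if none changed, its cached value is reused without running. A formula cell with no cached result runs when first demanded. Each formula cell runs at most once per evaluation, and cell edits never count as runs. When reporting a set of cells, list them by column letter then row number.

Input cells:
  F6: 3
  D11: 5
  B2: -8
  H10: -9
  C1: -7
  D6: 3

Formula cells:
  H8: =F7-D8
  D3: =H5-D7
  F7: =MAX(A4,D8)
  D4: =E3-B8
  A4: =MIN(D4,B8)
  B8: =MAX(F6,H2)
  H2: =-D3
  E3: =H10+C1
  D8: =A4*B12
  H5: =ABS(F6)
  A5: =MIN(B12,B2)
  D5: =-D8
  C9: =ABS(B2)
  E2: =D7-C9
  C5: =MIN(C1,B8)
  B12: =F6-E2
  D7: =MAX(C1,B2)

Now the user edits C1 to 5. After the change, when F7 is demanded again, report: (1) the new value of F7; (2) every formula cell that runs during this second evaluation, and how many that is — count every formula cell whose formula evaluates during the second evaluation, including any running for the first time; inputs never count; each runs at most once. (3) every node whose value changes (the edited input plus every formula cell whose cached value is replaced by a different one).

F7 now evaluates to -7.
Run set: A4, B8, B12, D3, D4, D7, D8, E2, E3, F7, H2 (11 run).
Changed values: A4, B12, C1, D3, D4, D7, D8, E2, E3, F7, H2.

Initial pass — values computed on the first demand:
  C9 = ABS(-8) = 8
  D7 = MAX(-7, -8) = -7
  E2 = -7 - 8 = -15
  B12 = 3 - -15 = 18
  E3 = -9 + -7 = -16
  H5 = ABS(3) = 3
  D3 = 3 - -7 = 10
  H2 = -(10) = -10
  B8 = MAX(3, -10) = 3
  D4 = -16 - 3 = -19
  A4 = MIN(-19, 3) = -19
  D8 = -19 * 18 = -342
  F7 = MAX(-19, -342) = -19

Second demand — change propagation:
  D7: re-runs because C1 -7->5; new result 5.
  D3: re-runs because D7 -7->5; new result -2.
  E2: re-runs because D7 -7->5; new result -3.
  B12: re-runs because E2 -15->-3; new result 6.
  E3: re-runs because C1 -7->5; new result -4.
  H2: re-runs because D3 10->-2; new result 2.
  B8: re-runs because H2 -10->2; new result 3 (unchanged).
  D4: re-runs because E3 -16->-4; new result -7.
  A4: re-runs because D4 -19->-7; new result -7.
  D8: re-runs because A4 -19->-7; B12 18->6; new result -42.
  F7: re-runs because A4 -19->-7; D8 -342->-42; new result -7.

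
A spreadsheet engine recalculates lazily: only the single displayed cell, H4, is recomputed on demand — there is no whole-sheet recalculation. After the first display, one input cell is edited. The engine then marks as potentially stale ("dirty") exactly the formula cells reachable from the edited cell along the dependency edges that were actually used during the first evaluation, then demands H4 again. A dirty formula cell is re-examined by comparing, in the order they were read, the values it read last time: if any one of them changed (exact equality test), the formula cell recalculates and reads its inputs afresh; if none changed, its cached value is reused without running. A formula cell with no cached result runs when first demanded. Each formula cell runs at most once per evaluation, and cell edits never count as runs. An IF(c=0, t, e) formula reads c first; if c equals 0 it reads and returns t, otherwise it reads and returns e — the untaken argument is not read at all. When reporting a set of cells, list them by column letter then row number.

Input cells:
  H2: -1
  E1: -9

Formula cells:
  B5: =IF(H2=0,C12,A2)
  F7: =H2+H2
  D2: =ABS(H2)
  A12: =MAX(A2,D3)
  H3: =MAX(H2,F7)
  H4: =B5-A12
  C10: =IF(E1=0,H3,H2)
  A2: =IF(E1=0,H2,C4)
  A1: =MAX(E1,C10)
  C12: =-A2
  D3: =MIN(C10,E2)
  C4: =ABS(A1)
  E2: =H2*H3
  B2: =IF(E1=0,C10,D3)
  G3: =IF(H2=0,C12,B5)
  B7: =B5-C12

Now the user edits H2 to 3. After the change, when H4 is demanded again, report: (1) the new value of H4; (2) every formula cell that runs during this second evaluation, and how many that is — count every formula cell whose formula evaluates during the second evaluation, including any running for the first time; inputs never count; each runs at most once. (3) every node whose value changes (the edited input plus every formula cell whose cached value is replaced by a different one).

First evaluation (everything demanded from the output):
  F7 = -1 + -1 = -2
  H3 = MAX(-1, -2) = -1
  C10 = IF(E1=0: E1=-9 -> else branch H2) = -1
  A1 = MAX(-9, -1) = -1
  C4 = ABS(-1) = 1
  A2 = IF(E1=0: E1=-9 -> else branch C4) = 1
  B5 = IF(H2=0: H2=-1 -> else branch A2) = 1
  E2 = -1 * -1 = 1
  D3 = MIN(-1, 1) = -1
  A12 = MAX(1, -1) = 1
  H4 = 1 - 1 = 0

Propagation after the edit:
  F7: runs — H2 -1->3; H2 -1->3; result 6.
  H3: runs — H2 -1->3; F7 -2->6; result 6.
  C10: runs — H2 -1->3; result 3.
  A1: runs — C10 -1->3; result 3.
  C4: runs — A1 -1->3; result 3.
  A2: runs — C4 1->3; result 3.
  B5: runs — H2 -1->3; A2 1->3; result 3.
  E2: runs — H2 -1->3; H3 -1->6; result 18.
  D3: runs — C10 -1->3; E2 1->18; result 3.
  A12: runs — A2 1->3; D3 -1->3; result 3.
  H4: runs — B5 1->3; A12 1->3; result 0 (same value as before).

New value of H4: 0.
Formula cells that run: A1, A2, A12, B5, C4, C10, D3, E2, F7, H3, H4 — 11 in total.
Values that change: A1, A2, A12, B5, C4, C10, D3, E2, F7, H2, H3.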